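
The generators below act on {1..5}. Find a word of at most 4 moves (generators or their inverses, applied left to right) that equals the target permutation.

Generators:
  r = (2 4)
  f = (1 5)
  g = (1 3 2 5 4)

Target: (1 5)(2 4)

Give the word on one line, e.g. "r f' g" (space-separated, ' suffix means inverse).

  after r': (2 4)
  after g': (1 4 3)(2 5)
  after r: (1 2 5 4 3)
  after g: (1 5)(2 4)

r' g' r g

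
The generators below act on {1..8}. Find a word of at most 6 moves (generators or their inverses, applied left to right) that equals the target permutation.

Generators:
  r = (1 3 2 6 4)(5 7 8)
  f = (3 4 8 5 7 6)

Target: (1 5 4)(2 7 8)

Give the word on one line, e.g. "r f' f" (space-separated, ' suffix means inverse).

  after r': (1 4 6 2 3)(5 8 7)
  after f: (1 8 6 2 4 3)
  after r': (1 7 5 8 2 6 3 4)
  after f': (1 5 4)(2 7 8)

r' f r' f'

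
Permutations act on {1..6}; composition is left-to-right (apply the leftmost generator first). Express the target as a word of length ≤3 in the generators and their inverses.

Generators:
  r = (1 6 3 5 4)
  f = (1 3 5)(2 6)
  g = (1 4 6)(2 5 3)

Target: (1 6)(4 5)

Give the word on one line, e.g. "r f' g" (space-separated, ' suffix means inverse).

  after f': (1 5 3)(2 6)
  after f': (1 3 5)
  after r': (1 6)(4 5)

f' f' r'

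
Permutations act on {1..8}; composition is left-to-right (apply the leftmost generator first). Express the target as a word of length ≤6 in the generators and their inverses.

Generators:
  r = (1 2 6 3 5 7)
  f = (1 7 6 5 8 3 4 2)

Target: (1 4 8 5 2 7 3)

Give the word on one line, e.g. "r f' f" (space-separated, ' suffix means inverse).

  after f': (1 2 4 3 8 5 6 7)
  after f': (1 4 8 6)(2 3 5 7)
  after r: (1 4 8 3 7 6 2 5)
  after r: (1 4 8 5 2 7 3)

f' f' r r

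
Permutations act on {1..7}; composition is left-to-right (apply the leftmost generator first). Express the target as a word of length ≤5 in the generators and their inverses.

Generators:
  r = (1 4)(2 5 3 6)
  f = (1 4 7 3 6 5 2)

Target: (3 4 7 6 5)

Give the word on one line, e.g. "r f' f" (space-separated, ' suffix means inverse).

r r f r

  after r: (1 4)(2 5 3 6)
  after r: (2 3)(5 6)
  after f: (1 4 7 3)(2 6)
  after r: (3 4 7 6 5)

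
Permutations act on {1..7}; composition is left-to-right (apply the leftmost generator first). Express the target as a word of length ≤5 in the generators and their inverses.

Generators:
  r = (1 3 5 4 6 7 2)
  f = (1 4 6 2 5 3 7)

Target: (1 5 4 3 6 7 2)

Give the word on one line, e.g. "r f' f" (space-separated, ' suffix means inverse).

f' f' f'

  after f': (1 7 3 5 2 6 4)
  after f': (1 3 2 4 7 5 6)
  after f': (1 5 4 3 6 7 2)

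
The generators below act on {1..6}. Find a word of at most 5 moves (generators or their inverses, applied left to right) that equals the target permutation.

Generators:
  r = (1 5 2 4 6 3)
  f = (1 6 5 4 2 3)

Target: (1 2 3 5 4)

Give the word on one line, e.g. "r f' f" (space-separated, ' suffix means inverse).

  after f': (1 3 2 4 5 6)
  after f': (1 2 5)(3 4 6)
  after r: (1 4 3 6)
  after f: (1 2 3 5 4)

f' f' r f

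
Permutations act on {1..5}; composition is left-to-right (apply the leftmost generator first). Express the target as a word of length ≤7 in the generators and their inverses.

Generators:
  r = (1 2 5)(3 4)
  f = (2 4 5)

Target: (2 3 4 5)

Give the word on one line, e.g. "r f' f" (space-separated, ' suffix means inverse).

f' f' r' r' r'

  after f': (2 5 4)
  after f': (2 4 5)
  after r': (1 5)(2 3 4)
  after r': (1 2 4)
  after r': (2 3 4 5)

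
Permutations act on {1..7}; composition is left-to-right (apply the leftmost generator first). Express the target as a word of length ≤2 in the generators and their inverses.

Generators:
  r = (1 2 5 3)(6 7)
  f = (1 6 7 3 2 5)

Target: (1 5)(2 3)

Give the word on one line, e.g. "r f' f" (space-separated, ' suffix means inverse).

  after r: (1 2 5 3)(6 7)
  after r: (1 5)(2 3)

r r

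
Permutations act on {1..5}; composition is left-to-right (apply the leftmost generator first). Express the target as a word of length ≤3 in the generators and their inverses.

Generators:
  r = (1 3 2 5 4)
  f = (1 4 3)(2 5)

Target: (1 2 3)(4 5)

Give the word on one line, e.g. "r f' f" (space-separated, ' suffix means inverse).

  after r': (1 4 5 2 3)
  after f: (1 3 4 2)
  after r: (1 2 3)(4 5)

r' f r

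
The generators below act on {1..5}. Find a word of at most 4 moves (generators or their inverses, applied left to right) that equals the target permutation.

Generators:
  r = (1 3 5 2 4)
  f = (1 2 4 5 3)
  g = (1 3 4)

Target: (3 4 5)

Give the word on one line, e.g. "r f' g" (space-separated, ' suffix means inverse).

  after f: (1 2 4 5 3)
  after f: (1 4 3 2 5)
  after r: (3 4 5)

f f r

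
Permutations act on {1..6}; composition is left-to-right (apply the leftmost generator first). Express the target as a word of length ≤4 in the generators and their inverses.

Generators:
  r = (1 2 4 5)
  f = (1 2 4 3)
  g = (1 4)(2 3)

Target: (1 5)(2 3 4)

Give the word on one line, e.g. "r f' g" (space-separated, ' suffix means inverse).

g' r

  after g': (1 4)(2 3)
  after r: (1 5)(2 3 4)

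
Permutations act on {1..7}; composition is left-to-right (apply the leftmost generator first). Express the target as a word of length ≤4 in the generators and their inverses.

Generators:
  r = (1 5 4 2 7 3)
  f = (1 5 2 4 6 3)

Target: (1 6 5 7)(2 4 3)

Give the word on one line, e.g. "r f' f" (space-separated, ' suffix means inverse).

  after r': (1 3 7 2 4 5)
  after f': (1 6 4)(3 7 5)
  after r': (1 6 5 7)(2 4 3)

r' f' r'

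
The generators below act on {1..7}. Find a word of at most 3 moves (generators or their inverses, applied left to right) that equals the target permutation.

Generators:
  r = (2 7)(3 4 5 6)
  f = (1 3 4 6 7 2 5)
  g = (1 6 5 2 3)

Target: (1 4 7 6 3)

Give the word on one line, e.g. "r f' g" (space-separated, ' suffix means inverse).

  after r': (2 7)(3 6 5 4)
  after g': (1 3)(2 7 5 4)
  after r: (1 4 7 6 3)

r' g' r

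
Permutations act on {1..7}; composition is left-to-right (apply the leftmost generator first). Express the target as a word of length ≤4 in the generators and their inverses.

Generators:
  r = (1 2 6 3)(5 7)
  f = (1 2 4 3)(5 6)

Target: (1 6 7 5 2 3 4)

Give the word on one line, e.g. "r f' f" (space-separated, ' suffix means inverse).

f' r'

  after f': (1 3 4 2)(5 6)
  after r': (1 6 7 5 2 3 4)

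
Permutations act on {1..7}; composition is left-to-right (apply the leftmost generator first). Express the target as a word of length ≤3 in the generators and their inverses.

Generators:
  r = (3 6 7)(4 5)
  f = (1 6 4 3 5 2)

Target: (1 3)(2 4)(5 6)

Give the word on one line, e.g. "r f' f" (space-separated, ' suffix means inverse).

f' f' f'

  after f': (1 2 5 3 4 6)
  after f': (1 5 4)(2 3 6)
  after f': (1 3)(2 4)(5 6)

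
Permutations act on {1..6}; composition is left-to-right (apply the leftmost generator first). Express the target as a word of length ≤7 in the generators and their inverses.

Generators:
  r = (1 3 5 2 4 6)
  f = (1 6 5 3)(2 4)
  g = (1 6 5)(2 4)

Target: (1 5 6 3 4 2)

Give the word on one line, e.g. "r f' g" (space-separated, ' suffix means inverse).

  after r': (1 6 4 2 5 3)
  after f: (1 5)(2 3 6)
  after r': (1 3 4 2)(5 6)
  after f: (2 6 3)
  after g': (1 5 6 3 4 2)

r' f r' f g'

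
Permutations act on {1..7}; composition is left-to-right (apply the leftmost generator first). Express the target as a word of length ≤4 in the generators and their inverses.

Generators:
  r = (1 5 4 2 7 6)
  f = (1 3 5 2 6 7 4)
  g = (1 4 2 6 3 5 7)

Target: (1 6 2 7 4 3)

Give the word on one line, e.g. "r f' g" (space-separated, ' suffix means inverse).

  after g': (1 7 5 3 6 2 4)
  after r': (1 2 5 3 7)(4 6)
  after g: (1 6 2 7 4 3)

g' r' g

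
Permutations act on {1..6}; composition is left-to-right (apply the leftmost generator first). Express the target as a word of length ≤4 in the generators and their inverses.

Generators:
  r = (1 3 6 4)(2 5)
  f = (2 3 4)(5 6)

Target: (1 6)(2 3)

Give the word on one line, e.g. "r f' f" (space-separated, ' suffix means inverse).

  after r': (1 4 6 3)(2 5)
  after f: (1 2 6 4 5 3)
  after r: (1 5 6)(2 4)
  after f': (1 6)(2 3)

r' f r f'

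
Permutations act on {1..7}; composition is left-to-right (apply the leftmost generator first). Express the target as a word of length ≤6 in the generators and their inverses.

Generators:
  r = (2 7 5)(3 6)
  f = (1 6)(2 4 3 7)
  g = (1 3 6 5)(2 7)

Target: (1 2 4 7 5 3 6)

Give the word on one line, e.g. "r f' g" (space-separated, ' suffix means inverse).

f' g' f g

  after f': (1 6)(2 7 3 4)
  after g': (1 3 4 7)(5 6)
  after f: (1 7 6 5)(2 4)
  after g: (1 2 4 7 5 3 6)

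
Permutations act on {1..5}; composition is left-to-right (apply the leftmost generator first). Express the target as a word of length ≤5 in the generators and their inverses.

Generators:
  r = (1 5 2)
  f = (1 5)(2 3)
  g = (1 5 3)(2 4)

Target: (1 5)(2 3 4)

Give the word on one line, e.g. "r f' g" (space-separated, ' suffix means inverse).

r f' g

  after r: (1 5 2)
  after f': (2 5 3)
  after g: (1 5)(2 3 4)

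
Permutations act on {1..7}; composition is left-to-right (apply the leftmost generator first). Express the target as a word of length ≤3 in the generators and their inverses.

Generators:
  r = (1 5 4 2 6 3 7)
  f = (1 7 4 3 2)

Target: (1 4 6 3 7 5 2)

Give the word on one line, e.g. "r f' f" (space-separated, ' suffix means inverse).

  after f: (1 7 4 3 2)
  after r': (1 3 4 6 2 7 5)
  after f': (1 4 6 3 7 5 2)

f r' f'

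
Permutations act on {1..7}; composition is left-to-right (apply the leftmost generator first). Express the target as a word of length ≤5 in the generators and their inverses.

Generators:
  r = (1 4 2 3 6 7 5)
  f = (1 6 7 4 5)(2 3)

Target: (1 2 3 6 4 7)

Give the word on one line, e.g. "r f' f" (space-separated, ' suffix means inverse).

  after r: (1 4 2 3 6 7 5)
  after f': (1 7 4 3)
  after f': (1 6)(2 3 5 4)
  after r': (1 3 7 6 5)
  after f': (1 2 3 6 4 7)

r f' f' r' f'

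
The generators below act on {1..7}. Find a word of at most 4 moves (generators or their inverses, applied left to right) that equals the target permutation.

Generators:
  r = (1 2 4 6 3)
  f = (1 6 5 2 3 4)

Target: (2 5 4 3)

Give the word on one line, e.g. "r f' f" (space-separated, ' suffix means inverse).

r f' f' f'

  after r: (1 2 4 6 3)
  after f': (1 5 6 2 3 4)
  after f': (1 6 5)
  after f': (2 5 4 3)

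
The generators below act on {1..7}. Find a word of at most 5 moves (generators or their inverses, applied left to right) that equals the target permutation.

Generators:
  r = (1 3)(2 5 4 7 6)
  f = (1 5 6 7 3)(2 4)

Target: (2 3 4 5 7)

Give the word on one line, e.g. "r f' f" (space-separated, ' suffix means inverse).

  after r: (1 3)(2 5 4 7 6)
  after f: (2 6 4 3 5)
  after r': (1 3 2 7 4)(5 6)
  after f: (2 3 4 5 7)

r f r' f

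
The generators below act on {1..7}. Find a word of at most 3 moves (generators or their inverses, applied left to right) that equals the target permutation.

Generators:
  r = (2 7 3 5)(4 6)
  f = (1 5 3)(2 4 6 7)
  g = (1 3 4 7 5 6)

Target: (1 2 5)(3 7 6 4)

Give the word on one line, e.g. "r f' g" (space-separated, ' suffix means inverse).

f' r r

  after f': (1 3 5)(2 7 6 4)
  after r: (1 5)(2 3)(4 7)
  after r: (1 2 5)(3 7 6 4)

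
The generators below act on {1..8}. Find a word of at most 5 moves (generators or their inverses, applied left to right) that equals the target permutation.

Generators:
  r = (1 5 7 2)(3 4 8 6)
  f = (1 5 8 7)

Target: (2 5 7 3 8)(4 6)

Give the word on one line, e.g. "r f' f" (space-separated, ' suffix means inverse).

f' r' r'

  after f': (1 7 8 5)
  after r': (1 5 2 7 4 3 6 8)
  after r': (2 5 7 3 8)(4 6)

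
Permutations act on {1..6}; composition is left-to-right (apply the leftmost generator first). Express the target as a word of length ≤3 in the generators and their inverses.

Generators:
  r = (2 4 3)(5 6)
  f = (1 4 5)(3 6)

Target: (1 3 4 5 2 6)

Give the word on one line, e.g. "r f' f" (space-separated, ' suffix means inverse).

  after r: (2 4 3)(5 6)
  after f: (1 4 6)(2 5 3)
  after r: (1 3 4 5 2 6)

r f r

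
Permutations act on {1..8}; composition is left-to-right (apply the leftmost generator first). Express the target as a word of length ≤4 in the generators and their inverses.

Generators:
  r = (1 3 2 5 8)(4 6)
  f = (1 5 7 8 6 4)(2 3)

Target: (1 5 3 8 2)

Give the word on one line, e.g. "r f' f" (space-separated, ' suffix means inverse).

r' r'

  after r': (1 8 5 2 3)(4 6)
  after r': (1 5 3 8 2)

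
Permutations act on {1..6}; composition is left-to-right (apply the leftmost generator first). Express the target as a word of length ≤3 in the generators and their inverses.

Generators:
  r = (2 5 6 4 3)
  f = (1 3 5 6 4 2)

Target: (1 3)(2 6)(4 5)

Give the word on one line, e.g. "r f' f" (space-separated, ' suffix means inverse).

  after f': (1 2 4 6 5 3)
  after r': (1 3)(2 6)(4 5)

f' r'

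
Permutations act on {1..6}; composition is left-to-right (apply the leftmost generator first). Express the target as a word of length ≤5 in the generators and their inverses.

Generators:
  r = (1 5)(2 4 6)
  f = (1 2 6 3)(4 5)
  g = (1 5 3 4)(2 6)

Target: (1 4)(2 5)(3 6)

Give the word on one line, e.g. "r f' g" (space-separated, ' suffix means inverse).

  after g': (1 4 3 5)(2 6)
  after r': (1 2 4 3)
  after f: (1 6 3 2 5 4)
  after r: (1 2)(3 4 5 6)
  after r: (1 4)(2 5)(3 6)

g' r' f r r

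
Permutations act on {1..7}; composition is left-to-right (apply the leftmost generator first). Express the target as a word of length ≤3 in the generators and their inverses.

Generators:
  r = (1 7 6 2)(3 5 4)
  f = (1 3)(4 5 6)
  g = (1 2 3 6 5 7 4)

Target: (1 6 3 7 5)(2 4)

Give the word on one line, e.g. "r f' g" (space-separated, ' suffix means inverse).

  after g: (1 2 3 6 5 7 4)
  after r': (1 6 3 7 5)(2 4)

g r'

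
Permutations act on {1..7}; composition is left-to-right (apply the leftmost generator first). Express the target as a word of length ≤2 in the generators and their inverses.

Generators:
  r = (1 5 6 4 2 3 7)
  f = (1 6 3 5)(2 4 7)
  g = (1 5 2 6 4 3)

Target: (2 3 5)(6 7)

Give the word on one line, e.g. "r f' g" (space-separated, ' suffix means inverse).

f' r'

  after f': (1 5 3 6)(2 7 4)
  after r': (2 3 5)(6 7)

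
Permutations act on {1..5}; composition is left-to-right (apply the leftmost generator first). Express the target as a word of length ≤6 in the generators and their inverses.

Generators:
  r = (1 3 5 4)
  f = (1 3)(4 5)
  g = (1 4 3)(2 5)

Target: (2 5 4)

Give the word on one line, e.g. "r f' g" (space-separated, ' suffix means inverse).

r' g' f' f'

  after r': (1 4 5 3)
  after g': (2 5 4)
  after f': (1 3)(2 4)
  after f': (2 5 4)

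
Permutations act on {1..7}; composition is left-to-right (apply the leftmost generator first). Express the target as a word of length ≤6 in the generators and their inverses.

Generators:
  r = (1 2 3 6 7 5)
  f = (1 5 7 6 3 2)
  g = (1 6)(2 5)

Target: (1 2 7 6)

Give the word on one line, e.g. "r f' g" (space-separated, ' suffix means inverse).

  after f': (1 2 3 6 7 5)
  after g: (1 5 6 7 2 3)
  after f': (2 6 5 7 3)
  after r: (1 2 7 6)

f' g f' r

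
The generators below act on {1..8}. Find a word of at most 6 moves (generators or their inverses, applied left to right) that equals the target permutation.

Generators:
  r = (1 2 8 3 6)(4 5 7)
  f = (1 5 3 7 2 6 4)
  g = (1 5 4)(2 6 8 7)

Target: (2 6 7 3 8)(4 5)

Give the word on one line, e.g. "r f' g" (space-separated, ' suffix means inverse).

  after r: (1 2 8 3 6)(4 5 7)
  after g: (1 6 5 2 7)(3 8)
  after f: (1 4)(3 8 7 5 6)
  after f: (2 6 7 3 8)(4 5)

r g f f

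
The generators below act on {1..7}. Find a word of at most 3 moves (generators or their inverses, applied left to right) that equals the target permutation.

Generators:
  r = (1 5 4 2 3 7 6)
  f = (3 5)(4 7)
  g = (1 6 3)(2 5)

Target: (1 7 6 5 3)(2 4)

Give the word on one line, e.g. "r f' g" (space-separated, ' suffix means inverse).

  after g': (1 3 6)(2 5)
  after r: (1 7 6 5 3)(2 4)

g' r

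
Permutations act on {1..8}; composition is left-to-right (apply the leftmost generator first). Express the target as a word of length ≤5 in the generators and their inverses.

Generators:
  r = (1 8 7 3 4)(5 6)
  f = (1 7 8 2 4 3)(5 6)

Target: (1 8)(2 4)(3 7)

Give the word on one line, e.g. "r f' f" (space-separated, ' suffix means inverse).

  after r': (1 4 3 7 8)(5 6)
  after r': (1 3 8 4 7)
  after r': (1 7 4 8 3)(5 6)
  after f: (1 8)(2 4)(3 7)

r' r' r' f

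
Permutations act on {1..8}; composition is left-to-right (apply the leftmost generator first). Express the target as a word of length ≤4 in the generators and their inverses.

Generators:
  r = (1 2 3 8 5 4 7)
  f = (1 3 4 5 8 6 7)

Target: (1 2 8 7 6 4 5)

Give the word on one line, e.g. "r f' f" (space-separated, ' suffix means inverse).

f' r r

  after f': (1 7 6 8 5 4 3)
  after r: (2 3)(4 8)(5 7 6)
  after r: (1 2 8 7 6 4 5)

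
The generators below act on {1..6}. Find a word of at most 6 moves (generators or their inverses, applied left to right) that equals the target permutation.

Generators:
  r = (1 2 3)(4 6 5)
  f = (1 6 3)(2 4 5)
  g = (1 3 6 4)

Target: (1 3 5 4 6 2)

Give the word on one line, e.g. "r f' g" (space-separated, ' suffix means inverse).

  after f: (1 6 3)(2 4 5)
  after f: (1 3 6)(2 5 4)
  after r: (2 4 3 5 6)
  after g: (1 3 5 4 6 2)

f f r g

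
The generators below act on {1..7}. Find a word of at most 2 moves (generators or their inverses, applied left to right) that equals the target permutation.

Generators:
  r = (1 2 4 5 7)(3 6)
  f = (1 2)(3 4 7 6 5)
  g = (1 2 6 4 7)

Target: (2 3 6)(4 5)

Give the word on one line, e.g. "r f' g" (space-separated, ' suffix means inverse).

  after g: (1 2 6 4 7)
  after r': (2 3 6)(4 5)

g r'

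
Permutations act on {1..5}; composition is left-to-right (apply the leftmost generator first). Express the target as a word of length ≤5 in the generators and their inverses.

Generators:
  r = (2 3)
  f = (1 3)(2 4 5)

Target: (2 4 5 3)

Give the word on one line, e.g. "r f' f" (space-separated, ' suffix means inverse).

f' f' r

  after f': (1 3)(2 5 4)
  after f': (2 4 5)
  after r: (2 4 5 3)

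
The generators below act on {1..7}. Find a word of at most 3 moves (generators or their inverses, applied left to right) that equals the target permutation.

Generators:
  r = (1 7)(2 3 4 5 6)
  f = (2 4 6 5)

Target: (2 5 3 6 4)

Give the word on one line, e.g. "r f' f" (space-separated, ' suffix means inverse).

r' r'

  after r': (1 7)(2 6 5 4 3)
  after r': (2 5 3 6 4)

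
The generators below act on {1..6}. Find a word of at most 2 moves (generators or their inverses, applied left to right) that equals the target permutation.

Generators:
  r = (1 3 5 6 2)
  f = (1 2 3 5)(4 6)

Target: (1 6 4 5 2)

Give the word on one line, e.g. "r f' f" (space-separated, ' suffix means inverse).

f r'

  after f: (1 2 3 5)(4 6)
  after r': (1 6 4 5 2)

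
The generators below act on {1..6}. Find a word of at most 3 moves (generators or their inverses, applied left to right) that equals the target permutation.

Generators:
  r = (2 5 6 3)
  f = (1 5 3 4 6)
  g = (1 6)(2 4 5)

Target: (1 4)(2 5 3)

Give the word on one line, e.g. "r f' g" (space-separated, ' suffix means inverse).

  after f: (1 5 3 4 6)
  after g': (1 4)(2 5 3)

f g'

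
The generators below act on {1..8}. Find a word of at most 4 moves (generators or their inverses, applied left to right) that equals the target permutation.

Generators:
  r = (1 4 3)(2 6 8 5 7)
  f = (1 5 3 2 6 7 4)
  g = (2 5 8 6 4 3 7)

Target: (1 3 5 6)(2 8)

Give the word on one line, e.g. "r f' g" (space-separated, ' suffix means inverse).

  after g: (2 5 8 6 4 3 7)
  after r': (1 3 5 6)(2 8)

g r'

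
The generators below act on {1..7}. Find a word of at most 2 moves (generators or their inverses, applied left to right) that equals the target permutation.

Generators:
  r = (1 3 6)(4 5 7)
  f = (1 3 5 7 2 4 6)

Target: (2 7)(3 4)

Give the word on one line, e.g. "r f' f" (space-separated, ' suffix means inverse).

r f'

  after r: (1 3 6)(4 5 7)
  after f': (2 7)(3 4)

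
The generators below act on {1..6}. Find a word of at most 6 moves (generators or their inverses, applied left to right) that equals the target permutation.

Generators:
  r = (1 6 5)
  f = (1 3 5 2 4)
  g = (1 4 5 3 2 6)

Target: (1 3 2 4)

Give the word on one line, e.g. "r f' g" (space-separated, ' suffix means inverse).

  after f: (1 3 5 2 4)
  after g': (1 5 3 4 6 2)
  after f': (1 3 2 4 6 5)
  after r': (1 3 2 4)

f g' f' r'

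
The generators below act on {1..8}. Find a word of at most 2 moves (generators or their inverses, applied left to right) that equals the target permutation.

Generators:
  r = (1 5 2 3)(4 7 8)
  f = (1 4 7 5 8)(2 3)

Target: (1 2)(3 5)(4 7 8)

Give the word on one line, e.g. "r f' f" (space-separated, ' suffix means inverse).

r' r'

  after r': (1 3 2 5)(4 8 7)
  after r': (1 2)(3 5)(4 7 8)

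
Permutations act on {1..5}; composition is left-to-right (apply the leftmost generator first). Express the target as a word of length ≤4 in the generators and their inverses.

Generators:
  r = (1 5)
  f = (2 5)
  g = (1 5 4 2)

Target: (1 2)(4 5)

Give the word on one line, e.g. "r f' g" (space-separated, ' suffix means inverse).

g f'

  after g: (1 5 4 2)
  after f': (1 2)(4 5)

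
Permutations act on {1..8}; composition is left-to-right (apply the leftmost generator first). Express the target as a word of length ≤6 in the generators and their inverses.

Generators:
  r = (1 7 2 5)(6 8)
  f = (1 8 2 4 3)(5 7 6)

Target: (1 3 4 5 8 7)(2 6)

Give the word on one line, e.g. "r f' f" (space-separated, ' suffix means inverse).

f' r' r' r'

  after f': (1 3 4 2 8)(5 6 7)
  after r': (1 3 4 7 2 6)(5 8)
  after r': (1 3 4)(2 8)(5 6)
  after r': (1 3 4 5 8 7)(2 6)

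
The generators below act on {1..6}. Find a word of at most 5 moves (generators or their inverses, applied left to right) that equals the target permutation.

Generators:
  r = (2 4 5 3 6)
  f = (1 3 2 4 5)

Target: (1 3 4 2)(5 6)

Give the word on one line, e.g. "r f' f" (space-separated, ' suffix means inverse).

r' r' f' r

  after r': (2 6 3 5 4)
  after r': (2 3 4 6 5)
  after f': (1 5 3 2)(4 6)
  after r: (1 3 4 2)(5 6)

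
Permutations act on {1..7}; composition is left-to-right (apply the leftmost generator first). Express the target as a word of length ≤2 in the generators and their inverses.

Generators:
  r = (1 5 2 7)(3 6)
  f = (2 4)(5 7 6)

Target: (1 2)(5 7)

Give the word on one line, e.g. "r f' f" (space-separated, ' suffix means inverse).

r' r'

  after r': (1 7 2 5)(3 6)
  after r': (1 2)(5 7)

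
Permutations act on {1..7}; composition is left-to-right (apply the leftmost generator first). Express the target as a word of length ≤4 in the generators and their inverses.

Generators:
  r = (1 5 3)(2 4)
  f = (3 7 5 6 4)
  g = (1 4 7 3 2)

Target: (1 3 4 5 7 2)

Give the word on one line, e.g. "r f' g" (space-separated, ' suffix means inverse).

  after r': (1 3 5)(2 4)
  after r': (1 5 3)
  after g': (1 5 7 4)(2 3)
  after r: (1 3 4 5 7 2)

r' r' g' r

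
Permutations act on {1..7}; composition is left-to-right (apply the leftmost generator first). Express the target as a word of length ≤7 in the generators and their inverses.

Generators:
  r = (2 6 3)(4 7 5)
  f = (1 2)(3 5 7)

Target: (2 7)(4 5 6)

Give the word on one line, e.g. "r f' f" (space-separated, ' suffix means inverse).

  after f: (1 2)(3 5 7)
  after r: (1 6 3 4 7 2)
  after f': (1 6 7)(3 4 5)
  after r': (1 2 3 5 6 4 7)
  after f': (2 7)(4 5 6)

f r f' r' f'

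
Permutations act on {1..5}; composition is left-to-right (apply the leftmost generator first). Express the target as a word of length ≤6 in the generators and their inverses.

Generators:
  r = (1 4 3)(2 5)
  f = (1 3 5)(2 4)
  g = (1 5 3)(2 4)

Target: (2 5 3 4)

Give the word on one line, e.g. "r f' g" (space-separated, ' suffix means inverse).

r g' r' f' f'

  after r: (1 4 3)(2 5)
  after g': (1 2)(4 5)
  after r': (1 5)(2 3 4)
  after f': (1 3 2)
  after f': (2 5 3 4)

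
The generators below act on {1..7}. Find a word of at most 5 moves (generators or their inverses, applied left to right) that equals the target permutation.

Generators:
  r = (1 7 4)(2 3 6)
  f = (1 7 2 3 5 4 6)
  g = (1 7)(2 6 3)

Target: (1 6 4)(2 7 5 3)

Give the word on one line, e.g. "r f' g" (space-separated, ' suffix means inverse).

  after r: (1 7 4)(2 3 6)
  after g: (4 7)
  after f': (1 6 4)(2 7 5 3)

r g f'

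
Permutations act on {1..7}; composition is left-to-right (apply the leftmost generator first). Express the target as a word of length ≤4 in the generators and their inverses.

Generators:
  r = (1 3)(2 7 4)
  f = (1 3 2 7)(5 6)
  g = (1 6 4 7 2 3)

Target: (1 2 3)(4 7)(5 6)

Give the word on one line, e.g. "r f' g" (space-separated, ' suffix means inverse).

f' r r

  after f': (1 7 2 3)(5 6)
  after r: (1 4 2)(5 6)
  after r: (1 2 3)(4 7)(5 6)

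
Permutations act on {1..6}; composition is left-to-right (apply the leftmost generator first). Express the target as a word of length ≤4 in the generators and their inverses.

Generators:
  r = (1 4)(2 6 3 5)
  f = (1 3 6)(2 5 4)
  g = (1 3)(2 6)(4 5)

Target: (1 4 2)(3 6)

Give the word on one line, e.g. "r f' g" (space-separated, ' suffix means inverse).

  after r: (1 4)(2 6 3 5)
  after f': (1 5 4 6)(2 3)
  after g: (1 4 2)(3 6)

r f' g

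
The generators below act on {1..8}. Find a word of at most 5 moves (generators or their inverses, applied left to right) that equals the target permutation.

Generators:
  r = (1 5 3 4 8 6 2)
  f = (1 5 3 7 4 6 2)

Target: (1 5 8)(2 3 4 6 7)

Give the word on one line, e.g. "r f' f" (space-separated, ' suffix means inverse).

r' f' f' r' f'

  after r': (1 2 6 8 4 3 5)
  after f': (1 6 8 7 3)(2 4 5)
  after f': (1 4)(2 7 5 6 8 3)
  after r': (1 3 6 4 2 7)(5 8)
  after f': (1 5 8)(2 3 4 6 7)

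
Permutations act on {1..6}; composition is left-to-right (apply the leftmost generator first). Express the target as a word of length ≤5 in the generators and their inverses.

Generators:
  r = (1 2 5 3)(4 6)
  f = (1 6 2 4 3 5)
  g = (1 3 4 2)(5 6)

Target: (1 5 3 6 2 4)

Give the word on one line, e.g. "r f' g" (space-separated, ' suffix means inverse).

f f g' f r'

  after f: (1 6 2 4 3 5)
  after f: (1 2 3)(4 5 6)
  after g': (1 4 6 3 2)
  after f: (1 3 4 2 6 5)
  after r': (1 5 3 6 2 4)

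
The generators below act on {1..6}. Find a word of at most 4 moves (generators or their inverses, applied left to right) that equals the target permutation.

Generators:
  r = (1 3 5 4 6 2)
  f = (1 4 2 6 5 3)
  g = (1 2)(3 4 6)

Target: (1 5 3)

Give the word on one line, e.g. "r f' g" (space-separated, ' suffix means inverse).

  after f': (1 3 5 6 2 4)
  after g': (1 6)(2 3 5 4)
  after r': (1 4 6 2)
  after r': (1 5 3)

f' g' r' r'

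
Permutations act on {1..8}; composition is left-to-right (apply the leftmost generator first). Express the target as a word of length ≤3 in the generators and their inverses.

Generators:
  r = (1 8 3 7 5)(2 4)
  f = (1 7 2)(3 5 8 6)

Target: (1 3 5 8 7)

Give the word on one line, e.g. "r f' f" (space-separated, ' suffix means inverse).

  after r: (1 8 3 7 5)(2 4)
  after r: (1 3 5 8 7)

r r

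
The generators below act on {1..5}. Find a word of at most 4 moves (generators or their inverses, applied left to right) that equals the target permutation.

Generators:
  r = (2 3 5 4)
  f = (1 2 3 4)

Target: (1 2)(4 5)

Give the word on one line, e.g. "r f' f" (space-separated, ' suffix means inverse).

r' f

  after r': (2 4 5 3)
  after f: (1 2)(4 5)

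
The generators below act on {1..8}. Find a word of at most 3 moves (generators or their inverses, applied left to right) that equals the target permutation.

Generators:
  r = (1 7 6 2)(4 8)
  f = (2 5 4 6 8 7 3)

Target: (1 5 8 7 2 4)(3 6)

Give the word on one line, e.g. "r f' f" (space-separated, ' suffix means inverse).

  after r': (1 2 6 7)(4 8)
  after f: (1 5 4 7)(2 8 6 3)
  after r': (1 5 8 7 2 4)(3 6)

r' f r'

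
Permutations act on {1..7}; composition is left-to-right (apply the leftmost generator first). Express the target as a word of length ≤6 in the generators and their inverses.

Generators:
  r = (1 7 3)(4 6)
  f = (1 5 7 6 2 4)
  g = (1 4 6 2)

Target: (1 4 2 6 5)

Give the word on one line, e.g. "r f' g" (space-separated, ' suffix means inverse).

  after g': (1 2 6 4)
  after f': (1 6 2 7 5)
  after g: (1 2 7 5 4 6)
  after f: (1 4 2 6 5)

g' f' g f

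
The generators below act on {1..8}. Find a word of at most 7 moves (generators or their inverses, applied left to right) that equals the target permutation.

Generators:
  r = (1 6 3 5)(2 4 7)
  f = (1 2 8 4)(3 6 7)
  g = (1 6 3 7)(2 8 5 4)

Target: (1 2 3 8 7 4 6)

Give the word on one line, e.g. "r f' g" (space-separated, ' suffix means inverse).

r g r r f

  after r: (1 6 3 5)(2 4 7)
  after g: (1 3 4)(5 6 7 8)
  after r: (1 5 3 7 8)(2 4 6)
  after r: (2 7 8 6 4 3)
  after f: (1 2 3 8 7 4 6)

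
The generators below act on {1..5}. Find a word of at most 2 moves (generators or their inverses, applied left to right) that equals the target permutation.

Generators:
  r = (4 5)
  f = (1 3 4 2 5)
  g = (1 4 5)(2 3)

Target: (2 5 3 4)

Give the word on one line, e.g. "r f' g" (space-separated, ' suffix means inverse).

f' g

  after f': (1 5 2 4 3)
  after g: (2 5 3 4)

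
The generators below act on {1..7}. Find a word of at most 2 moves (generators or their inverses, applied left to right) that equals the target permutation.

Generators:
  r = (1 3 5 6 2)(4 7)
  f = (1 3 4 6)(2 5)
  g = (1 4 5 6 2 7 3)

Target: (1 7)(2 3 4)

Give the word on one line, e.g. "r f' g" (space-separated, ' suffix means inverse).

r g'

  after r: (1 3 5 6 2)(4 7)
  after g': (1 7)(2 3 4)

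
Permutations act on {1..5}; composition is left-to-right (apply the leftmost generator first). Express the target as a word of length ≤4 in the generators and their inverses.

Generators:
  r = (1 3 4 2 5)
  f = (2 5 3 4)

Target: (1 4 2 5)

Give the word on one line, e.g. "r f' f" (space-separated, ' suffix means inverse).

r' f r

  after r': (1 5 2 4 3)
  after f: (1 3)
  after r: (1 4 2 5)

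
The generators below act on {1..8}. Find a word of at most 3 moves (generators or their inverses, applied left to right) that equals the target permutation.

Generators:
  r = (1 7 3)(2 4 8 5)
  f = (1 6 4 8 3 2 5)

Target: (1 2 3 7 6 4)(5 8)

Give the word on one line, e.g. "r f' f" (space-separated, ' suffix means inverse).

r r f

  after r: (1 7 3)(2 4 8 5)
  after r: (1 3 7)(2 8)(4 5)
  after f: (1 2 3 7 6 4)(5 8)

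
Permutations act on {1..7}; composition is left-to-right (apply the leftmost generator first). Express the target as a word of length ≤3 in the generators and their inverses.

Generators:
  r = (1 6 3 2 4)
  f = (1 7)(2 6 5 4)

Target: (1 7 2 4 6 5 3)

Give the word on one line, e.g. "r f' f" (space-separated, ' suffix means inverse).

f r' r'

  after f: (1 7)(2 6 5 4)
  after r': (1 7 4 3 6 5 2)
  after r': (1 7 2 4 6 5 3)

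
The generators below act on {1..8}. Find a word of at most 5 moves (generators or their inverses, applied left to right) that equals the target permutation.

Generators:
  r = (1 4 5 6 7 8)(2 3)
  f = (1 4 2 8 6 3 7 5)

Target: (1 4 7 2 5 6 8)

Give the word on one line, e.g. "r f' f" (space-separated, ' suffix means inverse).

f r' f

  after f: (1 4 2 8 6 3 7 5)
  after r': (2 7 4 3 6)(5 8)
  after f: (1 4 7 2 5 6 8)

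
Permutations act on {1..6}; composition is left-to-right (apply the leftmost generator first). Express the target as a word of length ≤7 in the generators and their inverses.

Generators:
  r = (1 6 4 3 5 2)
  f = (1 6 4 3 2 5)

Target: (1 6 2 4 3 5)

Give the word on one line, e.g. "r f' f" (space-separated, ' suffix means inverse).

r' f' r f r

  after r': (1 2 5 3 4 6)
  after f': (1 3 6 5 4)
  after r: (1 5 3 4 6 2)
  after f: (2 6 5)
  after r: (1 6 2 4 3 5)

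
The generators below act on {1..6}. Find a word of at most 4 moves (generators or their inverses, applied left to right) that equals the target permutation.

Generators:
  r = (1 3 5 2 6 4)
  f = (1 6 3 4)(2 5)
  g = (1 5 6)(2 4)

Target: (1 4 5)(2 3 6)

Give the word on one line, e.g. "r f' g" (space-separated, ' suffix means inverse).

f f r' r'

  after f: (1 6 3 4)(2 5)
  after f: (1 3)(4 6)
  after r': (2 5 3 4)
  after r': (1 4 5)(2 3 6)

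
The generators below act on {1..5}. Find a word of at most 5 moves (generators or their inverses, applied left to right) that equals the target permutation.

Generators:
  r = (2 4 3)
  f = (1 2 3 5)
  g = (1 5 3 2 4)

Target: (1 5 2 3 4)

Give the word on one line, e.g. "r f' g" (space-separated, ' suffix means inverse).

g' r r g' g'

  after g': (1 4 2 3 5)
  after r: (1 3 5)
  after r: (1 2 4 3 5)
  after g': (1 3)(4 5)
  after g': (1 5 2 3 4)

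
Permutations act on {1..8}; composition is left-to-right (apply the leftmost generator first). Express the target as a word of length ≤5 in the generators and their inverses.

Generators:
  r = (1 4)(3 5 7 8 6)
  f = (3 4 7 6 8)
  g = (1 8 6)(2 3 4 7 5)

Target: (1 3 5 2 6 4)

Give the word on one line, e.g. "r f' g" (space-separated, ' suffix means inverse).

g f' r

  after g: (1 8 6)(2 3 4 7 5)
  after f': (1 6)(2 8 7 5)
  after r: (1 3 5 2 6 4)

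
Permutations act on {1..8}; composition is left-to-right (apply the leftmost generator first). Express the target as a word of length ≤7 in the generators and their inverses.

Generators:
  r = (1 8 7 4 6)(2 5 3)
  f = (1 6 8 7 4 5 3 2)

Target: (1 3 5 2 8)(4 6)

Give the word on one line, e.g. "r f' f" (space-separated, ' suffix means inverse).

r' f' f' r f

  after r': (1 6 4 7 8)(2 3 5)
  after f': (2 5 3 4 8)(6 7)
  after f': (1 2 4 6 8 3 7)
  after r: (1 5 3 4)(2 6 7 8)
  after f: (1 3 5 2 8)(4 6)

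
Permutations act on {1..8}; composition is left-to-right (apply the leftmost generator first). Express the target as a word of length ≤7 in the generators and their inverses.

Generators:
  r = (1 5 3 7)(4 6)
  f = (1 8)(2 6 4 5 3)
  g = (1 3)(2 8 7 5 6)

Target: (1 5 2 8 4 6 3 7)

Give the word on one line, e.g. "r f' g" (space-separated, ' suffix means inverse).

  after f': (1 8)(2 3 5 4 6)
  after g': (1 2)(3 7 8)(4 5)
  after f: (1 6 4 3 7)(2 8)
  after f: (1 4 2)(3 7 8 6 5)
  after f: (1 5 2 8 4 6 3 7)

f' g' f f f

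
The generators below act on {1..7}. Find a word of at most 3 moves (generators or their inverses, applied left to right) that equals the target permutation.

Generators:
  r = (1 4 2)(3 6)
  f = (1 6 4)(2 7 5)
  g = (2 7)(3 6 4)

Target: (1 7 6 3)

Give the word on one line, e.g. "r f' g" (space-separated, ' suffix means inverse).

g' r' g'

  after g': (2 7)(3 4 6)
  after r': (1 2 7 4 3)
  after g': (1 7 6 3)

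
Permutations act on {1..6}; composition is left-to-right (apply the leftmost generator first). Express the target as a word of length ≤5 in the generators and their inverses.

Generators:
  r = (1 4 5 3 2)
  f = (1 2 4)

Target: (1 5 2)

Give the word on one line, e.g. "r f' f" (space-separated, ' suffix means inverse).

  after r': (1 2 3 5 4)
  after f: (1 4 2 3 5)
  after r: (1 5 4)
  after f': (1 5 2)

r' f r f'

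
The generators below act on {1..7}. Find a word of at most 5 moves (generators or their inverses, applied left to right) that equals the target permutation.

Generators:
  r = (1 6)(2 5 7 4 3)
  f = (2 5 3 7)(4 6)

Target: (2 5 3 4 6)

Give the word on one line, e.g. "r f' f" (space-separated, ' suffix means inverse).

f' r' f' f' r'

  after f': (2 7 3 5)(4 6)
  after r': (1 6 7 4)(2 5 3)
  after f': (1 4)(3 7 6)
  after f': (1 6 5 2 7 4)
  after r': (2 5 3 4 6)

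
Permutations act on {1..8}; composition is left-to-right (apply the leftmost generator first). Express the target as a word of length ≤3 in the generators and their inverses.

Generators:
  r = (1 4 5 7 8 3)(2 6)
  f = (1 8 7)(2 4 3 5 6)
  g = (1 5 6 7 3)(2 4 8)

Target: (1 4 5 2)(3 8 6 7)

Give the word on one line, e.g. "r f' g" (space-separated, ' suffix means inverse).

f' f' g'

  after f': (1 7 8)(2 6 5 3 4)
  after f': (1 8 7)(2 5 4 6 3)
  after g': (1 4 5 2)(3 8 6 7)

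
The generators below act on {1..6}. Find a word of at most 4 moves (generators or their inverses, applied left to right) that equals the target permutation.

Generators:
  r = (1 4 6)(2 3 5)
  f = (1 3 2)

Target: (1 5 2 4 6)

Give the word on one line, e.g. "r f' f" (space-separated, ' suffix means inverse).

f' f' r

  after f': (1 2 3)
  after f': (1 3 2)
  after r: (1 5 2 4 6)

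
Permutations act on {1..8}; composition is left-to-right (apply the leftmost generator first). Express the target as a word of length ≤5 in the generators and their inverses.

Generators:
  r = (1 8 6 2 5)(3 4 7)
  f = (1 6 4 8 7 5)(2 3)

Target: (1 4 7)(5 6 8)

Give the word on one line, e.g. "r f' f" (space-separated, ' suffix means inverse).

  after f': (1 5 7 8 4 6)(2 3)
  after f': (1 7 4)(5 8 6)
  after f': (1 8)(2 3)(4 5)(6 7)
  after f': (1 4 7)(5 6 8)

f' f' f' f'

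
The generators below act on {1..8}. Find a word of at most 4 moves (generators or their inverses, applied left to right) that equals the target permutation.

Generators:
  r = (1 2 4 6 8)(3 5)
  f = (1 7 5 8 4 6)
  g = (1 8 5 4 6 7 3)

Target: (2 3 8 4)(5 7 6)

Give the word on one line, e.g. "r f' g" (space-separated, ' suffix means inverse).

r' g'

  after r': (1 8 6 4 2)(3 5)
  after g': (2 3 8 4)(5 7 6)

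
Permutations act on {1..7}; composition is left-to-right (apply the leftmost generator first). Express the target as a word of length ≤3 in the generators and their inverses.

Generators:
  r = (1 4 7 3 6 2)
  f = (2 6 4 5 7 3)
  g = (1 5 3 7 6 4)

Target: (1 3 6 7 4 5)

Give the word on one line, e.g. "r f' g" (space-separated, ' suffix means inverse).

r f' r'

  after r: (1 4 7 3 6 2)
  after f': (1 6 3 2)(4 5)
  after r': (1 3 6 7 4 5)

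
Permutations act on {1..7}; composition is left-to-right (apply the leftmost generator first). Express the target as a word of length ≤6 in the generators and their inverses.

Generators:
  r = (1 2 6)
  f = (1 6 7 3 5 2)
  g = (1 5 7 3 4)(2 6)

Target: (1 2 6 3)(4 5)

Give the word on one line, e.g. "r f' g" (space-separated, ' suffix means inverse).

g' g' f f

  after g': (1 4 3 7 5)(2 6)
  after g': (1 3 5 4 7)
  after f: (1 5 4 3 2)(6 7)
  after f: (1 2 6 3)(4 5)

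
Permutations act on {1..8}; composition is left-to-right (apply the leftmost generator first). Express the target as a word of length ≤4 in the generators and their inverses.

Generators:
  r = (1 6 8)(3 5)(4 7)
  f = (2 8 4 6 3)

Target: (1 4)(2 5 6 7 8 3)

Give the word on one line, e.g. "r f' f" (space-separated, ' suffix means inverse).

f' r f'

  after f': (2 3 6 4 8)
  after r: (1 6 7 4)(2 5 3 8)
  after f': (1 4)(2 5 6 7 8 3)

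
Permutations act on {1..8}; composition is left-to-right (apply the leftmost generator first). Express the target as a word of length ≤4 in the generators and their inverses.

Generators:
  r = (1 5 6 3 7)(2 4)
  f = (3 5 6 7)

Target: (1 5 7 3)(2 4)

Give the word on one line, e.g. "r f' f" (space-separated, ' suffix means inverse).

  after r: (1 5 6 3 7)(2 4)
  after f': (1 3 6 7)(2 4)
  after r': (1 6 3 5)
  after r': (1 5 7 3)(2 4)

r f' r' r'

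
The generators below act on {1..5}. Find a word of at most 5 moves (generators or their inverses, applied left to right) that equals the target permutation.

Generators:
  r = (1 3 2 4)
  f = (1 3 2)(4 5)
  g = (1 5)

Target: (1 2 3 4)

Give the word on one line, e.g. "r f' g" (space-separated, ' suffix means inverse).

f' f' r' r' r'

  after f': (1 2 3)(4 5)
  after f': (1 3 2)
  after r': (2 4)
  after r': (1 4 3)
  after r': (1 2 3 4)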